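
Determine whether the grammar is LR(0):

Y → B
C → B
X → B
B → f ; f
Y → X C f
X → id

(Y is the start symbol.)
Augment with Y' → Y and build the canonical LR(0) collection (I0 = CLOSURE({[Y' → . Y]}), then GOTO on every symbol after a dot until no new states appear). It has 11 states:
  I0: { [B → . f ; f], [X → . B], [X → . id], [Y → . B], [Y → . X C f], [Y' → . Y] }  — shift
  I1: { [X → B .], [Y → B .] }  — 2 reduces
  I2: { [B → . f ; f], [C → . B], [Y → X . C f] }  — shift
  I3: { [Y' → Y .] }  — accept
  I4: { [B → f . ; f] }  — shift
  I5: { [X → id .] }  — reduce
  I6: { [B → f ; . f] }  — shift
  I7: { [B → f ; f .] }  — reduce
  I8: { [C → B .] }  — reduce
  I9: { [Y → X C . f] }  — shift
  I10: { [Y → X C f .] }  — reduce

Conflict in state I1:
  Reduce-reduce conflict: [X → B .] and [Y → B .]
So the grammar is NOT LR(0).

Answer: No. Reduce-reduce conflict: [X → B .] and [Y → B .]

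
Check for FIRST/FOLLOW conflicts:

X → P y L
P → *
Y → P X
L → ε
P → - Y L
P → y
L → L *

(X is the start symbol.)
Yes. L → L '*' with FOLLOW(L) on { '*' }

Nullable non-terminals: L.
FIRST sets used below: FIRST(L) = { '*', ε }

L: nullable alternative(s) L → ε; FOLLOW(L) = { $, '*', '-', 'y' }
  L → ε: FIRST \ {ε} = { } — this is the only nullable alternative, skip
  L → L *: FIRST \ {ε} = { '*' } — overlaps FOLLOW(L) on { '*' }: CONFLICT

P, X, Y have no nullable alternative, so no FIRST/FOLLOW check is needed there.

So the grammar has 1 FIRST/FOLLOW conflict (marked CONFLICT above).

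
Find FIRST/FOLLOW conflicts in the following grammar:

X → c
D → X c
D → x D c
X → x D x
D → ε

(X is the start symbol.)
A FIRST/FOLLOW conflict occurs when a non-terminal N has a nullable alternative N → β (β ⇒* ε) and another alternative N → α with FIRST(α) ∩ FOLLOW(N) ≠ ∅: on such a lookahead the parser cannot decide between expanding α and letting N vanish via β.

Nullable non-terminals: D.
FIRST sets used below: FIRST(X) = { 'c', 'x' }

D: nullable alternative(s) D → ε; FOLLOW(D) = { 'c', 'x' }
  D → X c: FIRST \ {ε} = { 'c', 'x' } — overlaps FOLLOW(D) on { 'c', 'x' }: CONFLICT
  D → x D c: FIRST \ {ε} = { 'x' } — overlaps FOLLOW(D) on { 'x' }: CONFLICT
  D → ε: FIRST \ {ε} = { } — this is the only nullable alternative, skip

X has no nullable alternative, so no FIRST/FOLLOW check is needed there.

So the grammar has 2 FIRST/FOLLOW conflicts (marked CONFLICT above).

Answer: Yes. D → X c with FOLLOW(D) on { 'c', 'x' }; D → x D c with FOLLOW(D) on { 'x' }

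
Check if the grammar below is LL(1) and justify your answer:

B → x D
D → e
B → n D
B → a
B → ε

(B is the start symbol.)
Relevant sets:
  FOLLOW(B) = { $ }

For B:
  PREDICT(B → x D) = { 'x' }
  PREDICT(B → n D) = { 'n' }
  PREDICT(B → a) = { 'a' }
  PREDICT(B → ε) = { $ }
D has a single production, so nothing to check there.

All predict sets are disjoint. The grammar IS LL(1).

Answer: Yes, the grammar is LL(1).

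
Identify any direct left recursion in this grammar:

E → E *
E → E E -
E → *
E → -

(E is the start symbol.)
E → E *: LEFT RECURSIVE (starts with E)
E → E E -: LEFT RECURSIVE (starts with E)
E → *: starts with '*'
E → -: starts with '-'

The grammar has direct left recursion on: E.

Answer: Yes, E is left-recursive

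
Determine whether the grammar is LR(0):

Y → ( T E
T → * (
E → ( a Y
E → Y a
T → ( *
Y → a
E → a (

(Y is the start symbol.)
A grammar is LR(0) if no state in the canonical LR(0) collection has:
  - both a shift item (dot before a terminal) and a complete item (shift-reduce conflict), or
  - two or more complete items (reduce-reduce conflict; the accept item [Y' → Y .] counts as a complete item here).

Augment with Y' → Y and build the canonical LR(0) collection (I0 = CLOSURE({[Y' → . Y]}), then GOTO on every symbol after a dot until no new states appear). It has 17 states:
  I0: { [Y → . ( T E], [Y → . a], [Y' → . Y] }  — shift
  I1: { [T → . ( *], [T → . * (], [Y → ( . T E] }  — shift
  I2: { [Y' → Y .] }  — accept
  I3: { [Y → a .] }  — reduce
  I4: { [T → ( . *] }  — shift
  I5: { [T → * . (] }  — shift
  I6: { [E → . ( a Y], [E → . Y a], [E → . a (], [Y → ( T . E], [Y → . ( T E], [Y → . a] }  — shift
  I7: { [E → ( . a Y], [T → . ( *], [T → . * (], [Y → ( . T E] }  — shift
  I8: { [Y → ( T E .] }  — reduce
  I9: { [E → Y . a] }  — shift
  I10: { [E → a . (], [Y → a .] }  — shift, reduce
  I11: { [E → a ( .] }  — reduce
  I12: { [E → Y a .] }  — reduce
  I13: { [E → ( a . Y], [Y → . ( T E], [Y → . a] }  — shift
  I14: { [E → ( a Y .] }  — reduce
  I15: { [T → * ( .] }  — reduce
  I16: { [T → ( * .] }  — reduce

Conflict in state I10:
  Shift-reduce conflict between [Y → a .] and [E → a . (]
So the grammar is NOT LR(0).

Answer: No. Shift-reduce conflict between [Y → a .] and [E → a . (]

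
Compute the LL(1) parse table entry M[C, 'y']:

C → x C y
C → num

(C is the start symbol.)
Empty (error entry)

To find M[C, 'y'], we find productions for C where 'y' is in the predict set (PREDICT(N → α) = (FIRST(α) \ {ε}) ∪ (FOLLOW(N) if α ⇒* ε)).

C → x C y: PREDICT = { 'x' }
C → num: PREDICT = { 'num' }

M[C, 'y'] is empty (no production applies)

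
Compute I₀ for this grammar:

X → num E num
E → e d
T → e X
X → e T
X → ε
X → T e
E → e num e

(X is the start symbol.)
First, augment the grammar with X' → X
I₀ = CLOSURE({ [X' → . X] }):
  [X' → . X] has the dot before X: add [X → . num E num], [X → . e T], [X → .], [X → . T e]
  [X → . T e] has the dot before T: add [T → . e X]
No further items can be added.

I₀ = { [T → . e X], [X → . T e], [X → . e T], [X → . num E num], [X → .], [X' → . X] }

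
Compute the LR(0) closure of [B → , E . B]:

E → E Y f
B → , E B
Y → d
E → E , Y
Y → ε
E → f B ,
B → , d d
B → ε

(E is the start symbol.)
To compute CLOSURE, for each item [A → α.Bβ] where B is a non-terminal, add [B → .γ] for all productions B → γ; repeat for the newly added items until nothing changes.

Start with: [B → , E . B]
  [B → , E . B] has the dot before B: add [B → . , E B], [B → . , d d], [B → .]
No further items can be added.

CLOSURE = { [B → , E . B], [B → . , E B], [B → . , d d], [B → .] }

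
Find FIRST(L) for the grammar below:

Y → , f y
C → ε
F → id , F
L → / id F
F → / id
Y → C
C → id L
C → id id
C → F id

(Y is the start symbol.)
{ '/' }

To compute FIRST(L), examine every production with L on the left-hand side, reading each right-hand side left to right until a non-nullable symbol is reached.

From L → / id F:
  - '/' is a terminal: add '/' and stop

Collecting: FIRST(L) = { '/' }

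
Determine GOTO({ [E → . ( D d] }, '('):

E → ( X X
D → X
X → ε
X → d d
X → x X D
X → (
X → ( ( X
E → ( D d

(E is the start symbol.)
GOTO(I, '(') = CLOSURE({ [A → αX.β] : [A → α.Xβ] ∈ I, X = '(' })

Items with dot before '(', with the dot advanced:
  [E → . ( D d] → [E → ( . D d]
Closure of the advanced items:
  [E → ( . D d] has the dot before D: add [D → . X]
  [D → . X] has the dot before X: add [X → .], [X → . d d], [X → . x X D], [X → . (], [X → . ( ( X]

GOTO = { [D → . X], [E → ( . D d], [X → . ( ( X], [X → . (], [X → . d d], [X → . x X D], [X → .] }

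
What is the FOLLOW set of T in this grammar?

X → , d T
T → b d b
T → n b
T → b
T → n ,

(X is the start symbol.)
{ $ }

To compute FOLLOW(T), find every occurrence of T on a right-hand side N → α T β: add FIRST(β) \ {ε}, and if β is empty or nullable also add FOLLOW(N). Iterate to a fixed point.

In X → , d T: T is at the end, add FOLLOW(X)

The FOLLOW sets referred to above (computed the same way, to a fixed point):
  FOLLOW(X) = { $ }

Taking the union: FOLLOW(T) = { $ }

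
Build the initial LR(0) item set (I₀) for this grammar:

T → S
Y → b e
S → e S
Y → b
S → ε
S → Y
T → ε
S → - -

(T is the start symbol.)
First, augment the grammar with T' → T
I₀ = CLOSURE({ [T' → . T] }):
  [T' → . T] has the dot before T: add [T → . S], [T → .]
  [T → . S] has the dot before S: add [S → . e S], [S → .], [S → . Y], [S → . - -]
  [S → . Y] has the dot before Y: add [Y → . b e], [Y → . b]
No further items can be added.

I₀ = { [S → . - -], [S → . Y], [S → . e S], [S → .], [T → . S], [T → .], [T' → . T], [Y → . b e], [Y → . b] }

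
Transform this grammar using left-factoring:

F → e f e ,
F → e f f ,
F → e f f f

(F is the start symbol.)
Left-factoring transforms A → αβ₁ | αβ₂ into A → αA' and A' → β₁ | β₂
(α is the longest common prefix among the alternatives). Repeat until
no nonterminal has two alternatives with a common prefix.

Round 1: F has alternatives sharing prefix 'e f'. Introduce F': F → e f F'
  Add: F' → e ,
  Add: F' → f ,
  Add: F' → f f

Round 2: F' has alternatives sharing prefix 'f'. Introduce F'': F' → f F''
  Add: F'' → ,
  Add: F'' → f

No remaining common prefixes — done.

Resulting grammar:
F → e f F'
F' → e ,
F' → f F''
F'' → ,
F'' → f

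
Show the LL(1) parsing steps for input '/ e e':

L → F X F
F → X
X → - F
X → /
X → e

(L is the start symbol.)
Stack is shown with the top on the left.

Stack    Input    Action
------------------------
L $      / e e $  output L → F X F
F X F $  / e e $  output F → X
X X F $  / e e $  output X → /
/ X F $  / e e $  match '/'
X F $    e e $    output X → e
e F $    e e $    match 'e'
F $      e $      output F → X
X $      e $      output X → e
e $      e $      match 'e'
$        $        accept

The string is accepted.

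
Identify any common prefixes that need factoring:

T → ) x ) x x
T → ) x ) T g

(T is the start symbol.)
Yes, T has productions with common prefix ') x )'

Left-factoring is needed when two productions for the same non-terminal
share a common prefix on the right-hand side.

Productions for T:
  T → ) x ) x x
  T → ) x ) T g

Found common prefix ') x )' in productions for T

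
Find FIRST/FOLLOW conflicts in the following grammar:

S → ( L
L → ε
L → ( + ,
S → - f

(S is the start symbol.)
A FIRST/FOLLOW conflict occurs when a non-terminal N has a nullable alternative N → β (β ⇒* ε) and another alternative N → α with FIRST(α) ∩ FOLLOW(N) ≠ ∅: on such a lookahead the parser cannot decide between expanding α and letting N vanish via β.

Nullable non-terminals: L.

L: nullable alternative(s) L → ε; FOLLOW(L) = { $ }
  L → ε: FIRST \ {ε} = { } — this is the only nullable alternative, skip
  L → ( + ,: FIRST \ {ε} = { '(' } — disjoint from FOLLOW(L)

S has no nullable alternative, so no FIRST/FOLLOW check is needed there.

No FIRST/FOLLOW conflicts found.

Answer: No FIRST/FOLLOW conflicts.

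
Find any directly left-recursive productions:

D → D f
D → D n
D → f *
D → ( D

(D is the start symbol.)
Yes, D is left-recursive

Direct left recursion occurs when N → N α for some non-terminal N (the right-hand side begins with the left-hand side itself).

D → D f: LEFT RECURSIVE (starts with D)
D → D n: LEFT RECURSIVE (starts with D)
D → f *: starts with f
D → ( D: starts with '('

The grammar has direct left recursion on: D.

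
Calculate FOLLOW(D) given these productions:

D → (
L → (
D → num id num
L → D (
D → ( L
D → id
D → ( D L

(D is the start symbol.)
D is the start symbol, so $ ∈ FOLLOW(D).
In L → D (: D is followed by '(', add FIRST('(') \ {ε} = { '(' }
In D → ( D L: D is followed by L, add FIRST(L) \ {ε} = { '(', 'id', 'num' }

Taking the union: FOLLOW(D) = { $, '(', 'id', 'num' }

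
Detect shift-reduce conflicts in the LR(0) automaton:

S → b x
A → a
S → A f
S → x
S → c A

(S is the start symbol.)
No shift-reduce conflicts

A shift-reduce conflict occurs when an LR(0) state has both:
  - a complete (reduce) item [A → α .] (dot at the end), and
  - a shift item [B → β . c γ] (dot before a terminal).

Augment with S' → S and build the canonical LR(0) collection (I0 = CLOSURE({[S' → . S]}), then GOTO on every symbol after a dot until no new states appear). It has 10 states:
  I0: { [A → . a], [S → . A f], [S → . b x], [S → . c A], [S → . x], [S' → . S] }  — shift
  I1: { [S → A . f] }  — shift
  I2: { [S' → S .] }  — accept
  I3: { [A → a .] }  — reduce
  I4: { [S → b . x] }  — shift
  I5: { [A → . a], [S → c . A] }  — shift
  I6: { [S → x .] }  — reduce
  I7: { [S → c A .] }  — reduce
  I8: { [S → b x .] }  — reduce
  I9: { [S → A f .] }  — reduce

No state contains both a complete item and a shift item.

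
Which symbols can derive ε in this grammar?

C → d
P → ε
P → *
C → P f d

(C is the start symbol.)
ε-productions: P → ε
So P is immediately nullable.
No further non-terminal can be added: every production for the remaining non-terminals contains a terminal or a non-nullable non-terminal.
Nullable = { 'P' }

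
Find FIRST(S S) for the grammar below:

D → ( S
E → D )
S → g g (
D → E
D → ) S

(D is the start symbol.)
FIRST sets of the non-terminals involved (from the grammar, by fixed-point iteration):
  FIRST(S) = { 'g' }

To compute FIRST(S S), process the symbols left to right:
Symbol S is a non-terminal. Add FIRST(S) \ {ε} = { 'g' }
S is not nullable (ε ∉ FIRST(S)), so stop here.
FIRST(S S) = { 'g' }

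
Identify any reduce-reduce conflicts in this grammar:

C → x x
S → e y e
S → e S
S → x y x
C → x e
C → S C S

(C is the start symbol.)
A reduce-reduce conflict occurs when an LR(0) state has two complete items [A → α .] and [B → β .] — both call for a reduction, and with no lookahead the parser cannot choose between them.

Augment with C' → C and build the canonical LR(0) collection (I0 = CLOSURE({[C' → . C]}), then GOTO on every symbol after a dot until no new states appear). It has 15 states:
  I0: { [C → . S C S], [C → . x e], [C → . x x], [C' → . C], [S → . e S], [S → . e y e], [S → . x y x] }  — shift
  I1: { [C' → C .] }  — accept
  I2: { [C → . S C S], [C → . x e], [C → . x x], [C → S . C S], [S → . e S], [S → . e y e], [S → . x y x] }  — shift
  I3: { [S → . e S], [S → . e y e], [S → . x y x], [S → e . S], [S → e . y e] }  — shift
  I4: { [C → x . e], [C → x . x], [S → x . y x] }  — shift
  I5: { [C → x e .] }  — reduce
  I6: { [C → x x .] }  — reduce
  I7: { [S → x y . x] }  — shift
  I8: { [S → x y x .] }  — reduce
  I9: { [S → e S .] }  — reduce
  I10: { [S → x . y x] }  — shift
  I11: { [S → e y . e] }  — shift
  I12: { [S → e y e .] }  — reduce
  I13: { [C → S C . S], [S → . e S], [S → . e y e], [S → . x y x] }  — shift
  I14: { [C → S C S .] }  — reduce

No state contains more than one complete item.

Answer: No reduce-reduce conflicts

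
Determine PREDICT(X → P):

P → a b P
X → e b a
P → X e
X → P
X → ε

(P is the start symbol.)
PREDICT(X → P) = (FIRST(RHS) \ {ε}) ∪ (FOLLOW(X) if ε ∈ FIRST(RHS), i.e. RHS ⇒* ε)
FIRST(P) = { 'a', 'e' }
FIRST(P) = { 'a', 'e' }
ε ∉ FIRST(P), so FOLLOW(X) is not added.
PREDICT(X → P) = { 'a', 'e' }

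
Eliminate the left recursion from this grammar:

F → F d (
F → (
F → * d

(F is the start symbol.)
F is directly left-recursive. The standard transformation for
  A → A α₁ | ... | A α_m | β₁ | ... | β_n
is
  A  → β₁ A' | ... | β_n A'
  A' → α₁ A' | ... | α_m A' | ε

F → ( becomes F → ( F'
F → * d becomes F → * d F'
F → F d ( becomes F' → d ( F'
Add F' → ε

Resulting grammar:
F → ( F'
F → * d F'
F' → d ( F'
F' → ε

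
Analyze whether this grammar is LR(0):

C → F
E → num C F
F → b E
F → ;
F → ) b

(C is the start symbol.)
A grammar is LR(0) if no state in the canonical LR(0) collection has:
  - both a shift item (dot before a terminal) and a complete item (shift-reduce conflict), or
  - two or more complete items (reduce-reduce conflict; the accept item [C' → C .] counts as a complete item here).

Augment with C' → C and build the canonical LR(0) collection (I0 = CLOSURE({[C' → . C]}), then GOTO on every symbol after a dot until no new states appear). It has 11 states:
  I0: { [C → . F], [C' → . C], [F → . ) b], [F → . ;], [F → . b E] }  — shift
  I1: { [F → ) . b] }  — shift
  I2: { [F → ; .] }  — reduce
  I3: { [C' → C .] }  — accept
  I4: { [C → F .] }  — reduce
  I5: { [E → . num C F], [F → b . E] }  — shift
  I6: { [F → b E .] }  — reduce
  I7: { [C → . F], [E → num . C F], [F → . ) b], [F → . ;], [F → . b E] }  — shift
  I8: { [E → num C . F], [F → . ) b], [F → . ;], [F → . b E] }  — shift
  I9: { [E → num C F .] }  — reduce
  I10: { [F → ) b .] }  — reduce

Every state is either a pure shift/goto state or contains exactly one complete item and nothing to shift — no conflicts. The grammar is LR(0).

Answer: Yes, the grammar is LR(0)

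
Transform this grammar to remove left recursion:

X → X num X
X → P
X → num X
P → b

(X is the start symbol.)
X → P X'
X → num X X'
X' → num X X'
X' → ε
P → b

X is directly left-recursive. The standard transformation for
  A → A α₁ | ... | A α_m | β₁ | ... | β_n
is
  A  → β₁ A' | ... | β_n A'
  A' → α₁ A' | ... | α_m A' | ε

X → P becomes X → P X'
X → num X becomes X → num X X'
X → X num X becomes X' → num X X'
Add X' → ε

Productions for other non-terminals are unchanged:
  P → b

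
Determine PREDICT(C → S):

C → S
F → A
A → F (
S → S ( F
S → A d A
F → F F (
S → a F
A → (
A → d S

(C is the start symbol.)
PREDICT(C → S) = (FIRST(RHS) \ {ε}) ∪ (FOLLOW(C) if ε ∈ FIRST(RHS), i.e. RHS ⇒* ε)
FIRST(S) = { '(', 'a', 'd' }
FIRST(S) = { '(', 'a', 'd' }
ε ∉ FIRST(S), so FOLLOW(C) is not added.
PREDICT(C → S) = { '(', 'a', 'd' }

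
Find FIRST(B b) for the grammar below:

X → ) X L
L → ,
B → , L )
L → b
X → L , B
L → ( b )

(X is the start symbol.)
FIRST sets of the non-terminals involved (from the grammar, by fixed-point iteration):
  FIRST(B) = { ',' }

To compute FIRST(B b), process the symbols left to right:
Symbol B is a non-terminal. Add FIRST(B) \ {ε} = { ',' }
B is not nullable (ε ∉ FIRST(B)), so stop here.
FIRST(B b) = { ',' }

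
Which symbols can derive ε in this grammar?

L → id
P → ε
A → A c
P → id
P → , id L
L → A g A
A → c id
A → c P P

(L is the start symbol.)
{ 'P' }

ε-productions: P → ε
So P is immediately nullable.
No further non-terminal can be added: every production for the remaining non-terminals contains a terminal or a non-nullable non-terminal.
Nullable = { 'P' }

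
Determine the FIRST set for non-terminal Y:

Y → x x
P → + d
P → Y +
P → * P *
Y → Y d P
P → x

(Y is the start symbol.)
{ 'x' }

To compute FIRST(Y), examine every production with Y on the left-hand side, reading each right-hand side left to right until a non-nullable symbol is reached.

From Y → x x:
  - x is a terminal: add 'x' and stop
From Y → Y d P:
  - Y is the symbol being defined: contributes nothing new
    Y is not nullable, so stop

Collecting: FIRST(Y) = { 'x' }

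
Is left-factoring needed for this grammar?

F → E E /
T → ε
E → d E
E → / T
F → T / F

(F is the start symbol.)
No, left-factoring is not needed

Left-factoring is needed when two productions for the same non-terminal
share a common prefix on the right-hand side.

Productions for F:
  F → E E /
  F → T / F
Productions for E:
  E → d E
  E → / T

No common prefixes found.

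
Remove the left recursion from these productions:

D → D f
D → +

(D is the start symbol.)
D is directly left-recursive. The standard transformation for
  A → A α₁ | ... | A α_m | β₁ | ... | β_n
is
  A  → β₁ A' | ... | β_n A'
  A' → α₁ A' | ... | α_m A' | ε

D → + becomes D → + D'
D → D f becomes D' → f D'
Add D' → ε

Resulting grammar:
D → + D'
D' → f D'
D' → ε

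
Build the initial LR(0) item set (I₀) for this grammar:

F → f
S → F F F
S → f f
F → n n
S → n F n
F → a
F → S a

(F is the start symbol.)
{ [F → . S a], [F → . a], [F → . f], [F → . n n], [F' → . F], [S → . F F F], [S → . f f], [S → . n F n] }

First, augment the grammar with F' → F
I₀ = CLOSURE({ [F' → . F] }):
  [F' → . F] has the dot before F: add [F → . f], [F → . n n], [F → . a], [F → . S a]
  [F → . S a] has the dot before S: add [S → . F F F], [S → . f f], [S → . n F n]
No further items can be added.

I₀ = { [F → . S a], [F → . a], [F → . f], [F → . n n], [F' → . F], [S → . F F F], [S → . f f], [S → . n F n] }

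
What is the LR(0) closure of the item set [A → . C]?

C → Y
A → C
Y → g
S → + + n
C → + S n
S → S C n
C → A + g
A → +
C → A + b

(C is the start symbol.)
{ [A → . +], [A → . C], [C → . + S n], [C → . A + b], [C → . A + g], [C → . Y], [Y → . g] }

Start with: [A → . C]
  [A → . C] has the dot before C: add [C → . Y], [C → . + S n], [C → . A + g], [C → . A + b]
  [C → . Y] has the dot before Y: add [Y → . g]
  [C → . A + g] has the dot before A: add [A → . +]
No further items can be added.

CLOSURE = { [A → . +], [A → . C], [C → . + S n], [C → . A + b], [C → . A + g], [C → . Y], [Y → . g] }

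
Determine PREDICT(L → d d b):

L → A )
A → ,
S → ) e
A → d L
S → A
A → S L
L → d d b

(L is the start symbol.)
{ 'd' }

PREDICT(L → d d b) = (FIRST(RHS) \ {ε}) ∪ (FOLLOW(L) if ε ∈ FIRST(RHS), i.e. RHS ⇒* ε)
FIRST(d d b) = { 'd' }
ε ∉ FIRST(d d b), so FOLLOW(L) is not added.
PREDICT(L → d d b) = { 'd' }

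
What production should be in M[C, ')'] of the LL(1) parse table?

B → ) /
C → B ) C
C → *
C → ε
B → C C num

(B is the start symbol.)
To find M[C, ')'], we find productions for C where ')' is in the predict set (PREDICT(N → α) = (FIRST(α) \ {ε}) ∪ (FOLLOW(N) if α ⇒* ε)).

Relevant sets:
  FIRST(B) = { ')', '*', 'num' }
  FOLLOW(C) = { ')', '*', 'num' }

C → B ) C: PREDICT = { ')', '*', 'num' }
  ')' is in predict set, so this production goes in M[C, ')']
C → *: PREDICT = { '*' }
C → ε: PREDICT = { ')', '*', 'num' }
  ')' is in predict set, so this production goes in M[C, ')']

M[C, ')'] = C → B ) C, C → ε  (a multiply-defined cell — the grammar is not LL(1))

Answer: C → B ) C, C → ε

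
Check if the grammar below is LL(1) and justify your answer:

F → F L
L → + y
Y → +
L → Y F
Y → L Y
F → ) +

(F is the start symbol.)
No. Predict set conflict for F: { ')' }

A grammar is LL(1) if for each non-terminal N with multiple productions, the predict sets of those productions are pairwise disjoint, where PREDICT(N → α) = (FIRST(α) \ {ε}) ∪ (FOLLOW(N) if α ⇒* ε).

Relevant sets:
  FIRST(F) = { ')' }
  FIRST(Y) = { '+' }
  FIRST(L) = { '+' }

For F:
  PREDICT(F → F L) = { ')' }
  PREDICT(F → ')' '+') = { ')' }
For L:
  PREDICT(L → '+' y) = { '+' }
  PREDICT(L → Y F) = { '+' }
For Y:
  PREDICT(Y → '+') = { '+' }
  PREDICT(Y → L Y) = { '+' }

Conflict found: Predict set conflict for F: { ')' }
The grammar is NOT LL(1).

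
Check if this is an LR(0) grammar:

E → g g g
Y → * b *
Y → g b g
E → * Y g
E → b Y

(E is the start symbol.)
A grammar is LR(0) if no state in the canonical LR(0) collection has:
  - both a shift item (dot before a terminal) and a complete item (shift-reduce conflict), or
  - two or more complete items (reduce-reduce conflict; the accept item [E' → E .] counts as a complete item here).

Augment with E' → E and build the canonical LR(0) collection (I0 = CLOSURE({[E' → . E]}), then GOTO on every symbol after a dot until no new states appear). It has 16 states:
  I0: { [E → . * Y g], [E → . b Y], [E → . g g g], [E' → . E] }  — shift
  I1: { [E → * . Y g], [Y → . * b *], [Y → . g b g] }  — shift
  I2: { [E' → E .] }  — accept
  I3: { [E → b . Y], [Y → . * b *], [Y → . g b g] }  — shift
  I4: { [E → g . g g] }  — shift
  I5: { [E → g g . g] }  — shift
  I6: { [E → g g g .] }  — reduce
  I7: { [Y → * . b *] }  — shift
  I8: { [E → b Y .] }  — reduce
  I9: { [Y → g . b g] }  — shift
  I10: { [Y → g b . g] }  — shift
  I11: { [Y → g b g .] }  — reduce
  I12: { [Y → * b . *] }  — shift
  I13: { [Y → * b * .] }  — reduce
  I14: { [E → * Y . g] }  — shift
  I15: { [E → * Y g .] }  — reduce

Every state is either a pure shift/goto state or contains exactly one complete item and nothing to shift — no conflicts. The grammar is LR(0).

Answer: Yes, the grammar is LR(0)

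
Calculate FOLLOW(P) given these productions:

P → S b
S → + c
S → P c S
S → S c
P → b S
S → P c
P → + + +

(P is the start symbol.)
{ $, 'c' }

To compute FOLLOW(P), find every occurrence of P on a right-hand side N → α P β: add FIRST(β) \ {ε}, and if β is empty or nullable also add FOLLOW(N). Iterate to a fixed point.

P is the start symbol, so $ ∈ FOLLOW(P).
In S → P c S: P is followed by c S, add FIRST(c S) \ {ε} = { 'c' }
In S → P c: P is followed by c, add FIRST(c) \ {ε} = { 'c' }

Taking the union: FOLLOW(P) = { $, 'c' }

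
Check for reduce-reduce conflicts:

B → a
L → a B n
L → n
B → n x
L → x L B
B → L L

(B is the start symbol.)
No reduce-reduce conflicts

A reduce-reduce conflict occurs when an LR(0) state has two complete items [A → α .] and [B → β .] — both call for a reduction, and with no lookahead the parser cannot choose between them.

Augment with B' → B and build the canonical LR(0) collection (I0 = CLOSURE({[B' → . B]}), then GOTO on every symbol after a dot until no new states appear). It has 14 states:
  I0: { [B → . L L], [B → . a], [B → . n x], [B' → . B], [L → . a B n], [L → . n], [L → . x L B] }  — shift
  I1: { [B' → B .] }  — accept
  I2: { [B → L . L], [L → . a B n], [L → . n], [L → . x L B] }  — shift
  I3: { [B → . L L], [B → . a], [B → . n x], [B → a .], [L → . a B n], [L → . n], [L → . x L B], [L → a . B n] }  — shift, reduce
  I4: { [B → n . x], [L → n .] }  — shift, reduce
  I5: { [L → . a B n], [L → . n], [L → . x L B], [L → x . L B] }  — shift
  I6: { [B → . L L], [B → . a], [B → . n x], [L → . a B n], [L → . n], [L → . x L B], [L → x L . B] }  — shift
  I7: { [B → . L L], [B → . a], [B → . n x], [L → . a B n], [L → . n], [L → . x L B], [L → a . B n] }  — shift
  I8: { [L → n .] }  — reduce
  I9: { [L → a B . n] }  — shift
  I10: { [L → a B n .] }  — reduce
  I11: { [L → x L B .] }  — reduce
  I12: { [B → n x .] }  — reduce
  I13: { [B → L L .] }  — reduce

No state contains more than one complete item.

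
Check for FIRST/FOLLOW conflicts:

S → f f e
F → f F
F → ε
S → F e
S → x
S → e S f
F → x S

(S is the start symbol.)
A FIRST/FOLLOW conflict occurs when a non-terminal N has a nullable alternative N → β (β ⇒* ε) and another alternative N → α with FIRST(α) ∩ FOLLOW(N) ≠ ∅: on such a lookahead the parser cannot decide between expanding α and letting N vanish via β.

Nullable non-terminals: F.

F: nullable alternative(s) F → ε; FOLLOW(F) = { 'e' }
  F → f F: FIRST \ {ε} = { 'f' } — disjoint from FOLLOW(F)
  F → ε: FIRST \ {ε} = { } — this is the only nullable alternative, skip
  F → x S: FIRST \ {ε} = { 'x' } — disjoint from FOLLOW(F)

S has no nullable alternative, so no FIRST/FOLLOW check is needed there.

No FIRST/FOLLOW conflicts found.

Answer: No FIRST/FOLLOW conflicts.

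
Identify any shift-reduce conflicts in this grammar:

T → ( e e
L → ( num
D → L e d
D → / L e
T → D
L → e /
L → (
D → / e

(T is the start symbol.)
A shift-reduce conflict occurs when an LR(0) state has both:
  - a complete (reduce) item [A → α .] (dot at the end), and
  - a shift item [B → β . c γ] (dot before a terminal).

Augment with T' → T and build the canonical LR(0) collection (I0 = CLOSURE({[T' → . T]}), then GOTO on every symbol after a dot until no new states appear). It has 17 states:
  I0: { [D → . / L e], [D → . / e], [D → . L e d], [L → . ( num], [L → . (], [L → . e /], [T → . ( e e], [T → . D], [T' → . T] }  — shift
  I1: { [L → ( . num], [L → ( .], [T → ( . e e] }  — shift, reduce
  I2: { [D → / . L e], [D → / . e], [L → . ( num], [L → . (], [L → . e /] }  — shift
  I3: { [T → D .] }  — reduce
  I4: { [D → L . e d] }  — shift
  I5: { [T' → T .] }  — accept
  I6: { [L → e . /] }  — shift
  I7: { [L → e / .] }  — reduce
  I8: { [D → L e . d] }  — shift
  I9: { [D → L e d .] }  — reduce
  I10: { [L → ( . num], [L → ( .] }  — shift, reduce
  I11: { [D → / L . e] }  — shift
  I12: { [D → / e .], [L → e . /] }  — shift, reduce
  I13: { [D → / L e .] }  — reduce
  I14: { [L → ( num .] }  — reduce
  I15: { [T → ( e . e] }  — shift
  I16: { [T → ( e e .] }  — reduce

I1 contains reduce item [L → ( .] and shift items [L → ( . num], [T → ( . e e] — shift-reduce conflict.
I10 contains reduce item [L → ( .] and shift item [L → ( . num] — shift-reduce conflict.
I12 contains reduce item [D → / e .] and shift item [L → e . /] — shift-reduce conflict.

Answer: Yes — I1: [L → ( .] vs [L → ( . num]; I10: [L → ( .] vs [L → ( . num]; I12: [D → / e .] vs [L → e . /]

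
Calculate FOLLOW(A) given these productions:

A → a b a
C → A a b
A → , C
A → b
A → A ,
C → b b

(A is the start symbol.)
To compute FOLLOW(A), find every occurrence of A on a right-hand side N → α A β: add FIRST(β) \ {ε}, and if β is empty or nullable also add FOLLOW(N). Iterate to a fixed point.

A is the start symbol, so $ ∈ FOLLOW(A).
In C → A a b: A is followed by a b, add FIRST(a b) \ {ε} = { 'a' }
In A → A ,: A is followed by ',', add FIRST(',') \ {ε} = { ',' }

Taking the union: FOLLOW(A) = { $, ',', 'a' }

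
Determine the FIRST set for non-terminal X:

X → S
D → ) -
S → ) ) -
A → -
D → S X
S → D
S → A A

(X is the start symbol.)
To compute FIRST(X), examine every production with X on the left-hand side, reading each right-hand side left to right until a non-nullable symbol is reached.

FIRST sets of the other non-terminals involved (by the same procedure, iterated to a fixed point):
  FIRST(S) = { ')', '-' }

From X → S:
  - S is a non-terminal: add FIRST(S) \ {ε} = { ')', '-' }
    S is not nullable, so stop

Collecting: FIRST(X) = { ')', '-' }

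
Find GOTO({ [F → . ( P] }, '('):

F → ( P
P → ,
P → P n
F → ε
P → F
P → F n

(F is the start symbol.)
{ [F → ( . P], [F → . ( P], [F → .], [P → . ,], [P → . F n], [P → . F], [P → . P n] }

GOTO(I, '(') = CLOSURE({ [A → αX.β] : [A → α.Xβ] ∈ I, X = '(' })

Items with dot before '(', with the dot advanced:
  [F → . ( P] → [F → ( . P]
Closure of the advanced items:
  [F → ( . P] has the dot before P: add [P → . ,], [P → . P n], [P → . F], [P → . F n]
  [P → . F] has the dot before F: add [F → . ( P], [F → .]

GOTO = { [F → ( . P], [F → . ( P], [F → .], [P → . ,], [P → . F n], [P → . F], [P → . P n] }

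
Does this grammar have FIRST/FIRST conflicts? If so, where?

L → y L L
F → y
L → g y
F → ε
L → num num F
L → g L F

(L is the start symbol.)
Yes. L → g y / L → g L F on { 'g' }

Productions for L:
  L → y L L: FIRST = { 'y' }
  L → g y: FIRST = { 'g' }
  L → num num F: FIRST = { 'num' }
  L → g L F: FIRST = { 'g' }
Productions for F:
  F → y: FIRST = { 'y' }
  F → ε: FIRST = { ε }

Conflict for L: L → g y and L → g L F
  Overlap: { 'g' }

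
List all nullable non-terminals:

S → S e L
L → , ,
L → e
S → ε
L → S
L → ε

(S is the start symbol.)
ε-productions: S → ε, L → ε
So S, L are immediately nullable.
Every non-terminal is now nullable.
Nullable = { 'L', 'S' }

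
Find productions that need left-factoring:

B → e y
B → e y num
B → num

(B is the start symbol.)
Yes, B has productions with common prefix 'e y'

Left-factoring is needed when two productions for the same non-terminal
share a common prefix on the right-hand side.

Productions for B:
  B → e y
  B → e y num
  B → num

Found common prefix 'e y' in productions for B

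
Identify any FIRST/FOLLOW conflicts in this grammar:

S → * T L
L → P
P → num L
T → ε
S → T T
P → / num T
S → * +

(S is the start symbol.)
No FIRST/FOLLOW conflicts.

A FIRST/FOLLOW conflict occurs when a non-terminal N has a nullable alternative N → β (β ⇒* ε) and another alternative N → α with FIRST(α) ∩ FOLLOW(N) ≠ ∅: on such a lookahead the parser cannot decide between expanding α and letting N vanish via β.

Nullable non-terminals: S, T.
FIRST sets used below: FIRST(T) = { ε }

S: nullable alternative(s) S → T T; FOLLOW(S) = { $ }
  S → * T L: FIRST \ {ε} = { '*' } — disjoint from FOLLOW(S)
  S → T T: FIRST \ {ε} = { } — this is the only nullable alternative, skip
  S → * +: FIRST \ {ε} = { '*' } — disjoint from FOLLOW(S)
T has a nullable alternative but only one production, so nothing to check.

L, P have no nullable alternative, so no FIRST/FOLLOW check is needed there.

No FIRST/FOLLOW conflicts found.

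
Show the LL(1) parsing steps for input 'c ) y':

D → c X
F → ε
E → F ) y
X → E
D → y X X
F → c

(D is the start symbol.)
Stack is shown with the top on the left.

Stack    Input    Action
------------------------
D $      c ) y $  output D → c X
c X $    c ) y $  match 'c'
X $      ) y $    output X → E
E $      ) y $    output E → F ) y
F ) y $  ) y $    output F → ε
) y $    ) y $    match ')'
y $      y $      match 'y'
$        $        accept

The string is accepted.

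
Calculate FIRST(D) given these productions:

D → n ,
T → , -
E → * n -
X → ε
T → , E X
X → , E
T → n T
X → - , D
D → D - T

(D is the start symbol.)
To compute FIRST(D), examine every production with D on the left-hand side, reading each right-hand side left to right until a non-nullable symbol is reached.

From D → n ,:
  - n is a terminal: add 'n' and stop
From D → D - T:
  - D is the symbol being defined: contributes nothing new
    D is not nullable, so stop

Collecting: FIRST(D) = { 'n' }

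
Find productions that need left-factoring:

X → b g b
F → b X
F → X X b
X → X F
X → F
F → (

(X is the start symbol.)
Left-factoring is needed when two productions for the same non-terminal
share a common prefix on the right-hand side.

Productions for X:
  X → b g b
  X → X F
  X → F
Productions for F:
  F → b X
  F → X X b
  F → (

No common prefixes found.

Answer: No, left-factoring is not needed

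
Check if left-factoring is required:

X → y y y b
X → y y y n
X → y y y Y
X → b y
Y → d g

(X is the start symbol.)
Yes, X has productions with common prefix 'y y y'

Left-factoring is needed when two productions for the same non-terminal
share a common prefix on the right-hand side.

Productions for X:
  X → y y y b
  X → y y y n
  X → y y y Y
  X → b y

Found common prefix 'y y y' in productions for X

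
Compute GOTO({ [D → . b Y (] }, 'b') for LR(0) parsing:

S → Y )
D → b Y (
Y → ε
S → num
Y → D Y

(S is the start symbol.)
{ [D → . b Y (], [D → b . Y (], [Y → . D Y], [Y → .] }

GOTO(I, 'b') = CLOSURE({ [A → αX.β] : [A → α.Xβ] ∈ I, X = 'b' })

Items with dot before 'b', with the dot advanced:
  [D → . b Y (] → [D → b . Y (]
Closure of the advanced items:
  [D → b . Y (] has the dot before Y: add [Y → .], [Y → . D Y]
  [Y → . D Y] has the dot before D: add [D → . b Y (]

GOTO = { [D → . b Y (], [D → b . Y (], [Y → . D Y], [Y → .] }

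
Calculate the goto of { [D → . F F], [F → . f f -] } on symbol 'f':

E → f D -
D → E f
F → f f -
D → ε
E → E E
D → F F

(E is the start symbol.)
{ [F → f . f -] }

GOTO(I, 'f') = CLOSURE({ [A → αX.β] : [A → α.Xβ] ∈ I, X = 'f' })

Items with dot before 'f', with the dot advanced:
  [F → . f f -] → [F → f . f -]
Closure adds nothing (no advanced item has the dot before a non-terminal).

GOTO = { [F → f . f -] }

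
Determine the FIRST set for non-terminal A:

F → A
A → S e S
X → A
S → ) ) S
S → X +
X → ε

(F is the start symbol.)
FIRST sets of the other non-terminals involved (by the same procedure, iterated to a fixed point):
  FIRST(S) = { ')', '+' }

From A → S e S:
  - S is a non-terminal: add FIRST(S) \ {ε} = { ')', '+' }
    S is not nullable, so stop

Collecting: FIRST(A) = { ')', '+' }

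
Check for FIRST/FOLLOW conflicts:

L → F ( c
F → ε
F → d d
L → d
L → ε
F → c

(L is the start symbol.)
No FIRST/FOLLOW conflicts.

A FIRST/FOLLOW conflict occurs when a non-terminal N has a nullable alternative N → β (β ⇒* ε) and another alternative N → α with FIRST(α) ∩ FOLLOW(N) ≠ ∅: on such a lookahead the parser cannot decide between expanding α and letting N vanish via β.

Nullable non-terminals: F, L.
FIRST sets used below: FIRST(F) = { 'c', 'd', ε }

F: nullable alternative(s) F → ε; FOLLOW(F) = { '(' }
  F → ε: FIRST \ {ε} = { } — this is the only nullable alternative, skip
  F → d d: FIRST \ {ε} = { 'd' } — disjoint from FOLLOW(F)
  F → c: FIRST \ {ε} = { 'c' } — disjoint from FOLLOW(F)

L: nullable alternative(s) L → ε; FOLLOW(L) = { $ }
  L → F ( c: FIRST \ {ε} = { '(', 'c', 'd' } — disjoint from FOLLOW(L)
  L → d: FIRST \ {ε} = { 'd' } — disjoint from FOLLOW(L)
  L → ε: FIRST \ {ε} = { } — this is the only nullable alternative, skip

No FIRST/FOLLOW conflicts found.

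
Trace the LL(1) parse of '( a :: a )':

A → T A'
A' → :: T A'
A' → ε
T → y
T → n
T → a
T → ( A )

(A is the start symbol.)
Stack is shown with the top on the left.

Stack           Input         Action
------------------------------------
A $             ( a :: a ) $  output A → T A'
T A' $          ( a :: a ) $  output T → ( A )
( A ) A' $      ( a :: a ) $  match '('
A ) A' $        a :: a ) $    output A → T A'
T A' ) A' $     a :: a ) $    output T → a
a A' ) A' $     a :: a ) $    match 'a'
A' ) A' $       :: a ) $      output A' → :: T A'
:: T A' ) A' $  :: a ) $      match '::'
T A' ) A' $     a ) $         output T → a
a A' ) A' $     a ) $         match 'a'
A' ) A' $       ) $           output A' → ε
) A' $          ) $           match ')'
A' $            $             output A' → ε
$               $             accept

The string is accepted.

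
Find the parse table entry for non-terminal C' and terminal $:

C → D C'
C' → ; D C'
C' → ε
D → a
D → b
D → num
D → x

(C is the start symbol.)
C' → ε

To find M[C', $], we find productions for C' where $ is in the predict set (PREDICT(N → α) = (FIRST(α) \ {ε}) ∪ (FOLLOW(N) if α ⇒* ε)).

Relevant sets:
  FOLLOW(C') = { $ }

C' → ; D C': PREDICT = { ';' }
C' → ε: PREDICT = { $ }
  $ is in predict set, so this production goes in M[C', $]

M[C', $] = C' → ε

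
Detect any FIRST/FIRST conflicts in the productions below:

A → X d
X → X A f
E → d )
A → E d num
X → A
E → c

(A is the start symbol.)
Yes. A → X d / A → E d num on { 'c', 'd' }; X → X A f / X → A on { 'c', 'd' }

FIRST sets of the non-terminals at (or reachable through a nullable prefix from) the front of some alternative:
  FIRST(X) = { 'c', 'd' }
  FIRST(E) = { 'c', 'd' }
  FIRST(A) = { 'c', 'd' }

Productions for A:
  A → X d: FIRST = { 'c', 'd' }
  A → E d num: FIRST = { 'c', 'd' }
Productions for X:
  X → X A f: FIRST = { 'c', 'd' }
  X → A: FIRST = { 'c', 'd' }
Productions for E:
  E → d ): FIRST = { 'd' }
  E → c: FIRST = { 'c' }

Conflict for A: A → X d and A → E d num
  Overlap: { 'c', 'd' }
Conflict for X: X → X A f and X → A
  Overlap: { 'c', 'd' }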